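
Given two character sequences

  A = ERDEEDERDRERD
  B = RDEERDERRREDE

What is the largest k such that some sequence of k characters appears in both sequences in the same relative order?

10

Taking R at A[2]=B[1], D at A[3]=B[2], E at A[4]=B[3], E at A[5]=B[4], D at A[6]=B[6], E at A[7]=B[7], R at A[8]=B[9], R at A[10]=B[10], E at A[11]=B[11], D at A[13]=B[12] gives a common subsequence of length 10, and the DP table's final entry dp[13][13] is also 10, so no common subsequence is longer.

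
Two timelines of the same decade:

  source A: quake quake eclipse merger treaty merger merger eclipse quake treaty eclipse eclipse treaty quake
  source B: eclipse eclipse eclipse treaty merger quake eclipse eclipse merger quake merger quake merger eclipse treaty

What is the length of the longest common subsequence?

7

One common subsequence of length 7: quake (source A #1, source B #6), then eclipse (source A #3, source B #8), then merger (source A #4, source B #9), then merger (source A #6, source B #11), then merger (source A #7, source B #13), then eclipse (source A #12, source B #14), then treaty (source A #13, source B #15). dp[14][15] = 7 confirms this is the maximum.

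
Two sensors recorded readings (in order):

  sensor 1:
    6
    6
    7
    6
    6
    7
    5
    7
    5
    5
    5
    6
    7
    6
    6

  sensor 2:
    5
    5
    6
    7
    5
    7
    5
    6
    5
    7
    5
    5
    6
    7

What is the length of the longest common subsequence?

9

Match 6 [1,3] → 7 [3,6] → 6 [5,8] → 5 [7,9] → 7 [8,10] → 5 [10,11] → 5 [11,12] → 6 [12,13] → 7 [13,14] — 9 values in the same relative order in both. Since dp[15][14] = 9, nothing longer is possible.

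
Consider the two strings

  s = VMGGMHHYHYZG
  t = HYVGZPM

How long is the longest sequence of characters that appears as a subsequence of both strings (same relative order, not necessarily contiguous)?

3

Let dp[i][j] be the LCS length of the first i characters of s and the first j characters of t. dp[i][j] = dp[i-1][j-1]+1 when the i-th and j-th characters match, else max(dp[i-1][j], dp[i][j-1]).
    ·  H  Y  V  G  Z  P  M
 ·  0  0  0  0  0  0  0  0
 V  0  0  0  1  1  1  1  1
 M  0  0  0  1  1  1  1  2
 G  0  0  0  1  2  2  2  2
 G  0  0  0  1  2  2  2  2
 M  0  0  0  1  2  2  2  3
 H  0  1  1  1  2  2  2  3
 H  0  1  1  1  2  2  2  3
 Y  0  1  2  2  2  2  2  3
 H  0  1  2  2  2  2  2  3
 Y  0  1  2  2  2  2  2  3
 Z  0  1  2  2  2  3  3  3
 G  0  1  2  2  3  3  3  3
dp[12][7] = 3. One LCS (by backtracking along matches): VGM.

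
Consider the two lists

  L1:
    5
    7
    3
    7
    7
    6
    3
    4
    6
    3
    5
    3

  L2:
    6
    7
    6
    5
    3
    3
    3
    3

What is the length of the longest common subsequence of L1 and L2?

Pick 5 [1,4], 3 [3,5], 3 [7,6], 3 [10,7], 3 [12,8]; all 5 values appear in both, in order, and the DP table's final entry dp[12][8] is also 5, so no common subsequence is longer.

5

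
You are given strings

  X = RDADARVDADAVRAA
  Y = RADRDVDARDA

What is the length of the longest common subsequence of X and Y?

One common subsequence of length 9: R (X #1, Y #1) → A (X #3, Y #2) → D (X #4, Y #3) → R (X #6, Y #4) → V (X #7, Y #6) → D (X #8, Y #7) → A (X #9, Y #8) → D (X #10, Y #10) → A (X #15, Y #11). The LCS DP gives dp[15][11] = 9, so this is optimal.

9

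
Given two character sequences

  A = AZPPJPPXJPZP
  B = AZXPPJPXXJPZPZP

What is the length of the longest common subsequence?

Match A at A[1]=B[1], then Z at A[2]=B[2], then P at A[3]=B[4], then P at A[4]=B[5], then J at A[5]=B[6], then P at A[6]=B[7], then X at A[8]=B[9], then J at A[9]=B[10], then P at A[10]=B[13], then Z at A[11]=B[14], then P at A[12]=B[15] — 11 characters in the same relative order in both, and the DP table's final entry dp[12][15] is also 11, so no common subsequence is longer.

11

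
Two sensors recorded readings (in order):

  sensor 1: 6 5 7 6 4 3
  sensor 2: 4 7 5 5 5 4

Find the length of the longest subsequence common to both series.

2

Let dp[i][j] be the LCS length of the first i values of sensor 1 and the first j values of sensor 2. dp[i][j] = dp[i-1][j-1]+1 when the i-th and j-th values match, else max(dp[i-1][j], dp[i][j-1]).
    ·  4  7  5  5  5  4
 ·  0  0  0  0  0  0  0
 6  0  0  0  0  0  0  0
 5  0  0  0  1  1  1  1
 7  0  0  1  1  1  1  1
 6  0  0  1  1  1  1  1
 4  0  1  1  1  1  1  2
 3  0  1  1  1  1  1  2
dp[6][6] = 2. One LCS (by backtracking along matches): 5, 4.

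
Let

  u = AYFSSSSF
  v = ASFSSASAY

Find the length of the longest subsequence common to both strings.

Let dp[i][j] be the LCS length of the first i characters of u and the first j characters of v. dp[i][j] = dp[i-1][j-1]+1 when the i-th and j-th characters match, else max(dp[i-1][j], dp[i][j-1]).
    ·  A  S  F  S  S  A  S  A  Y
 ·  0  0  0  0  0  0  0  0  0  0
 A  0  1  1  1  1  1  1  1  1  1
 Y  0  1  1  1  1  1  1  1  1  2
 F  0  1  1  2  2  2  2  2  2  2
 S  0  1  2  2  3  3  3  3  3  3
 S  0  1  2  2  3  4  4  4  4  4
 S  0  1  2  2  3  4  4  5  5  5
 S  0  1  2  2  3  4  4  5  5  5
 F  0  1  2  3  3  4  4  5  5  5
dp[8][9] = 5. One LCS (by backtracking along matches): AFSSS.

5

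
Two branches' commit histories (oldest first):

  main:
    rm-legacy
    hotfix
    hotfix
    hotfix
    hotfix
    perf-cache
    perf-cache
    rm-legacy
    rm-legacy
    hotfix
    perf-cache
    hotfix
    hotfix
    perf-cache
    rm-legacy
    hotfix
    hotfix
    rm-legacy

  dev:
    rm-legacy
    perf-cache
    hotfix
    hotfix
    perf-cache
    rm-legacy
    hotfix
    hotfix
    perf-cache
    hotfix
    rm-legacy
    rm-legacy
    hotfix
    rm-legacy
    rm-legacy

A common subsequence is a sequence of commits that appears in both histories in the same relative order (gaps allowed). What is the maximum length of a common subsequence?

Pick rm-legacy (main #1, dev #1), hotfix (main #2, dev #3), hotfix (main #3, dev #4), hotfix (main #4, dev #7), hotfix (main #5, dev #8), perf-cache (main #6, dev #9), rm-legacy (main #8, dev #11), rm-legacy (main #9, dev #12), hotfix (main #13, dev #13), rm-legacy (main #15, dev #14), rm-legacy (main #18, dev #15); all 11 commits appear in both, in order. dp[18][15] = 11 confirms this is the maximum.

11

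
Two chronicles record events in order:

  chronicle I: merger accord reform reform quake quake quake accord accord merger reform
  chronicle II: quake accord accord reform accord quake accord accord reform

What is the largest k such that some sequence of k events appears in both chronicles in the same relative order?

One common subsequence of length 6: accord at chronicle I[2]=chronicle II[3] → reform at chronicle I[3]=chronicle II[4] → quake at chronicle I[7]=chronicle II[6] → accord at chronicle I[8]=chronicle II[7] → accord at chronicle I[9]=chronicle II[8] → reform at chronicle I[11]=chronicle II[9]. dp[11][9] = 6 confirms this is the maximum.

6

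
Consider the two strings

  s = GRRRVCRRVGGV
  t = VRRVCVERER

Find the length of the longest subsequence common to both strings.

One common subsequence of length 6: R [3,2], then R [4,3], then V [5,4], then C [6,5], then R [7,8], then R [8,10]. The LCS DP gives dp[12][10] = 6, so this is optimal.

6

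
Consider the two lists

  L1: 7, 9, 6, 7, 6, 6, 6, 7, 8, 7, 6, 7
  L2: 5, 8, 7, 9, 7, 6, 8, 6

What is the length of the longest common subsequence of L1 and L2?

6

Let dp[i][j] be the LCS length of the first i values of L1 and the first j values of L2. dp[i][j] = dp[i-1][j-1]+1 when the i-th and j-th values match, else max(dp[i-1][j], dp[i][j-1]).
    ·  5  8  7  9  7  6  8  6
 ·  0  0  0  0  0  0  0  0  0
 7  0  0  0  1  1  1  1  1  1
 9  0  0  0  1  2  2  2  2  2
 6  0  0  0  1  2  2  3  3  3
 7  0  0  0  1  2  3  3  3  3
 6  0  0  0  1  2  3  4  4  4
 6  0  0  0  1  2  3  4  4  5
 6  0  0  0  1  2  3  4  4  5
 7  0  0  0  1  2  3  4  4  5
 8  0  0  1  1  2  3  4  5  5
 7  0  0  1  2  2  3  4  5  5
 6  0  0  1  2  2  3  4  5  6
 7  0  0  1  2  2  3  4  5  6
dp[12][8] = 6. One LCS (by backtracking along matches): 7, 9, 7, 6, 8, 6.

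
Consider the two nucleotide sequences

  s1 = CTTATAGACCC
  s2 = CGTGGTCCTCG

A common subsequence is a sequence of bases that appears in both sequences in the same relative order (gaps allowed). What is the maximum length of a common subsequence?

One common subsequence of length 6: C at s1[1]=s2[1], T at s1[2]=s2[3], T at s1[5]=s2[6], C at s1[9]=s2[7], C at s1[10]=s2[8], C at s1[11]=s2[10], and the DP table's final entry dp[11][11] is also 6, so no common subsequence is longer.

6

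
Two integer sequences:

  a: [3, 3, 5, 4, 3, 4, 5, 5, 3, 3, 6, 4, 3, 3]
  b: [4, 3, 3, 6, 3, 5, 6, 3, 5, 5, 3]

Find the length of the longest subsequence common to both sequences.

Match 3 [1,3], then 3 [2,5], then 5 [3,6], then 3 [5,8], then 5 [7,9], then 5 [8,10], then 3 [14,11] — 7 values in the same relative order in both. dp[14][11] = 7 confirms this is the maximum.

7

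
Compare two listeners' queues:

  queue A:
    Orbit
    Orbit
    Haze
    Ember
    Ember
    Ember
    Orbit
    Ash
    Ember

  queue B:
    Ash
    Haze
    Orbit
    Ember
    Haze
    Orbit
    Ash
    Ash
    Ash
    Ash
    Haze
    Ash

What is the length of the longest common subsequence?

Match Orbit at queue A[1]=queue B[3] → Orbit at queue A[2]=queue B[6] → Haze at queue A[3]=queue B[11] → Ash at queue A[8]=queue B[12] — 4 songs in the same relative order in both, and the DP table's final entry dp[9][12] is also 4, so no common subsequence is longer.

4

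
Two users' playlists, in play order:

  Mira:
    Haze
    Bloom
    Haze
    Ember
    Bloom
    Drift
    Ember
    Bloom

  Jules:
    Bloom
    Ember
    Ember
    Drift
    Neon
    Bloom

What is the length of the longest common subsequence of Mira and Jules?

Pick Bloom (Mira #2, Jules #1), Ember (Mira #4, Jules #3), Drift (Mira #6, Jules #4), Bloom (Mira #8, Jules #6); all 4 songs appear in both, in order. The LCS DP gives dp[8][6] = 4, so this is optimal.

4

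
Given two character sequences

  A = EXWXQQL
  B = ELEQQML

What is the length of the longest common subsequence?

Let dp[i][j] be the LCS length of the first i characters of A and the first j characters of B. dp[i][j] = dp[i-1][j-1]+1 when the i-th and j-th characters match, else max(dp[i-1][j], dp[i][j-1]).
    ·  E  L  E  Q  Q  M  L
 ·  0  0  0  0  0  0  0  0
 E  0  1  1  1  1  1  1  1
 X  0  1  1  1  1  1  1  1
 W  0  1  1  1  1  1  1  1
 X  0  1  1  1  1  1  1  1
 Q  0  1  1  1  2  2  2  2
 Q  0  1  1  1  2  3  3  3
 L  0  1  2  2  2  3  3  4
dp[7][7] = 4. One LCS (by backtracking along matches): EQQL.

4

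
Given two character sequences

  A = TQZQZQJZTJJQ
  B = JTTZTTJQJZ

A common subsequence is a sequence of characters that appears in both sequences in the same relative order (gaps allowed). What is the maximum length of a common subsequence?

Let dp[i][j] be the LCS length of the first i characters of A and the first j characters of B. dp[i][j] = dp[i-1][j-1]+1 when the i-th and j-th characters match, else max(dp[i-1][j], dp[i][j-1]).
    ·  J  T  T  Z  T  T  J  Q  J  Z
 ·  0  0  0  0  0  0  0  0  0  0  0
 T  0  0  1  1  1  1  1  1  1  1  1
 Q  0  0  1  1  1  1  1  1  2  2  2
 Z  0  0  1  1  2  2  2  2  2  2  3
 Q  0  0  1  1  2  2  2  2  3  3  3
 Z  0  0  1  1  2  2  2  2  3  3  4
 Q  0  0  1  1  2  2  2  2  3  3  4
 J  0  1  1  1  2  2  2  3  3  4  4
 Z  0  1  1  1  2  2  2  3  3  4  5
 T  0  1  2  2  2  3  3  3  3  4  5
 J  0  1  2  2  2  3  3  4  4  4  5
 J  0  1  2  2  2  3  3  4  4  5  5
 Q  0  1  2  2  2  3  3  4  5  5  5
dp[12][10] = 5. One LCS (by backtracking along matches): TZQJZ.

5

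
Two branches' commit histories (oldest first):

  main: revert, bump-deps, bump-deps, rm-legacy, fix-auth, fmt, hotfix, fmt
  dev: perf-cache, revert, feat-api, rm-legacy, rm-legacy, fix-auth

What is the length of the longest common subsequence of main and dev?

Match revert (main #1, dev #2), then rm-legacy (main #4, dev #5), then fix-auth (main #5, dev #6) — 3 commits in the same relative order in both. The LCS DP gives dp[8][6] = 3, so this is optimal.

3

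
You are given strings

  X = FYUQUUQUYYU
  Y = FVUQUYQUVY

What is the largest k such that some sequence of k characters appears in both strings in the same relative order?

7

Let dp[i][j] be the LCS length of the first i characters of X and the first j characters of Y. dp[i][j] = dp[i-1][j-1]+1 when the i-th and j-th characters match, else max(dp[i-1][j], dp[i][j-1]).
    ·  F  V  U  Q  U  Y  Q  U  V  Y
 ·  0  0  0  0  0  0  0  0  0  0  0
 F  0  1  1  1  1  1  1  1  1  1  1
 Y  0  1  1  1  1  1  2  2  2  2  2
 U  0  1  1  2  2  2  2  2  3  3  3
 Q  0  1  1  2  3  3  3  3  3  3  3
 U  0  1  1  2  3  4  4  4  4  4  4
 U  0  1  1  2  3  4  4  4  5  5  5
 Q  0  1  1  2  3  4  4  5  5  5  5
 U  0  1  1  2  3  4  4  5  6  6  6
 Y  0  1  1  2  3  4  5  5  6  6  7
 Y  0  1  1  2  3  4  5  5  6  6  7
 U  0  1  1  2  3  4  5  5  6  6  7
dp[11][10] = 7. One LCS (by backtracking along matches): FUQUQUY.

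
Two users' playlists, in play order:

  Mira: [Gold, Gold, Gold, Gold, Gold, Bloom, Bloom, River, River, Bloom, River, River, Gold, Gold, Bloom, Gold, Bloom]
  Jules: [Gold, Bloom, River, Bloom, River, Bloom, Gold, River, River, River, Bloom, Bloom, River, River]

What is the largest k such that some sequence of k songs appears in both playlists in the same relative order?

Pick Gold at Mira[5]=Jules[1] → Bloom at Mira[6]=Jules[2] → Bloom at Mira[7]=Jules[4] → River at Mira[8]=Jules[5] → River at Mira[9]=Jules[8] → River at Mira[11]=Jules[9] → River at Mira[12]=Jules[10] → Bloom at Mira[15]=Jules[11] → Bloom at Mira[17]=Jules[12]; all 9 songs appear in both, in order, and the DP table's final entry dp[17][14] is also 9, so no common subsequence is longer.

9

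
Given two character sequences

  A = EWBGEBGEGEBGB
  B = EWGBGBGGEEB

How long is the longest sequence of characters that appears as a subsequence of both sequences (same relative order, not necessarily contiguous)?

9

Let dp[i][j] be the LCS length of the first i characters of A and the first j characters of B. dp[i][j] = dp[i-1][j-1]+1 when the i-th and j-th characters match, else max(dp[i-1][j], dp[i][j-1]).
    ·  E  W  G  B  G  B  G  G  E  E  B
 ·  0  0  0  0  0  0  0  0  0  0  0  0
 E  0  1  1  1  1  1  1  1  1  1  1  1
 W  0  1  2  2  2  2  2  2  2  2  2  2
 B  0  1  2  2  3  3  3  3  3  3  3  3
 G  0  1  2  3  3  4  4  4  4  4  4  4
 E  0  1  2  3  3  4  4  4  4  5  5  5
 B  0  1  2  3  4  4  5  5  5  5  5  6
 G  0  1  2  3  4  5  5  6  6  6  6  6
 E  0  1  2  3  4  5  5  6  6  7  7  7
 G  0  1  2  3  4  5  5  6  7  7  7  7
 E  0  1  2  3  4  5  5  6  7  8  8  8
 B  0  1  2  3  4  5  6  6  7  8  8  9
 G  0  1  2  3  4  5  6  7  7  8  8  9
 B  0  1  2  3  4  5  6  7  7  8  8  9
dp[13][11] = 9. One LCS (by backtracking along matches): EWBGBGEEB.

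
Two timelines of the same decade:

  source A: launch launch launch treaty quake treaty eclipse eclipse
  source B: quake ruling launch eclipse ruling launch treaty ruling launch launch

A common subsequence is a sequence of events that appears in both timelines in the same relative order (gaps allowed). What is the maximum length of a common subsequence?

3

Match launch [1,6] → launch [2,9] → launch [3,10] — 3 events in the same relative order in both. dp[8][10] = 3 confirms this is the maximum.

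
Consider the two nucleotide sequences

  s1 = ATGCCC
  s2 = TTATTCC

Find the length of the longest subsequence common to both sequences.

Let dp[i][j] be the LCS length of the first i bases of s1 and the first j bases of s2. dp[i][j] = dp[i-1][j-1]+1 when the i-th and j-th bases match, else max(dp[i-1][j], dp[i][j-1]).
    ·  T  T  A  T  T  C  C
 ·  0  0  0  0  0  0  0  0
 A  0  0  0  1  1  1  1  1
 T  0  1  1  1  2  2  2  2
 G  0  1  1  1  2  2  2  2
 C  0  1  1  1  2  2  3  3
 C  0  1  1  1  2  2  3  4
 C  0  1  1  1  2  2  3  4
dp[6][7] = 4. One LCS (by backtracking along matches): ATCC.

4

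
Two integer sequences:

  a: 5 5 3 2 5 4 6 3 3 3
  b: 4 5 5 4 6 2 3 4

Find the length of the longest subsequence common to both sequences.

Match 5 (a #2, b #2) → 5 (a #5, b #3) → 4 (a #6, b #4) → 6 (a #7, b #5) → 3 (a #8, b #7) — 5 values in the same relative order in both. The LCS DP gives dp[10][8] = 5, so this is optimal.

5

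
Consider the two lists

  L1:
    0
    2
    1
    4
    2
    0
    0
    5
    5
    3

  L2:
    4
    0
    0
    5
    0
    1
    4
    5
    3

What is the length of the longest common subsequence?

6

Let dp[i][j] be the LCS length of the first i values of L1 and the first j values of L2. dp[i][j] = dp[i-1][j-1]+1 when the i-th and j-th values match, else max(dp[i-1][j], dp[i][j-1]).
    ·  4  0  0  5  0  1  4  5  3
 ·  0  0  0  0  0  0  0  0  0  0
 0  0  0  1  1  1  1  1  1  1  1
 2  0  0  1  1  1  1  1  1  1  1
 1  0  0  1  1  1  1  2  2  2  2
 4  0  1  1  1  1  1  2  3  3  3
 2  0  1  1  1  1  1  2  3  3  3
 0  0  1  2  2  2  2  2  3  3  3
 0  0  1  2  3  3  3  3  3  3  3
 5  0  1  2  3  4  4  4  4  4  4
 5  0  1  2  3  4  4  4  4  5  5
 3  0  1  2  3  4  4  4  4  5  6
dp[10][9] = 6. One LCS (by backtracking along matches): 4, 0, 0, 5, 5, 3.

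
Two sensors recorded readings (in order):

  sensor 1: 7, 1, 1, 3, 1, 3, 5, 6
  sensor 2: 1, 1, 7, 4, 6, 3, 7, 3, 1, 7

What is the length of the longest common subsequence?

4

Let dp[i][j] be the LCS length of the first i values of sensor 1 and the first j values of sensor 2. dp[i][j] = dp[i-1][j-1]+1 when the i-th and j-th values match, else max(dp[i-1][j], dp[i][j-1]).
    ·  1  1  7  4  6  3  7  3  1  7
 ·  0  0  0  0  0  0  0  0  0  0  0
 7  0  0  0  1  1  1  1  1  1  1  1
 1  0  1  1  1  1  1  1  1  1  2  2
 1  0  1  2  2  2  2  2  2  2  2  2
 3  0  1  2  2  2  2  3  3  3  3  3
 1  0  1  2  2  2  2  3  3  3  4  4
 3  0  1  2  2  2  2  3  3  4  4  4
 5  0  1  2  2  2  2  3  3  4  4  4
 6  0  1  2  2  2  3  3  3  4  4  4
dp[8][10] = 4. One LCS (by backtracking along matches): 1, 1, 3, 1.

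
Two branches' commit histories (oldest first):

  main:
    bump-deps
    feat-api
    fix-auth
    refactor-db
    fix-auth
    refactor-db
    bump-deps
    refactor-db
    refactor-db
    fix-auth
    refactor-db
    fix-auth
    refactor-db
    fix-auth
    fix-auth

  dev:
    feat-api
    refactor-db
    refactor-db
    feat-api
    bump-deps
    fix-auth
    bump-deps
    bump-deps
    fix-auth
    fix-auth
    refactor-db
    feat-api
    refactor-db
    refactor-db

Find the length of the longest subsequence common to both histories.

7

Pick feat-api at main[2]=dev[1] → refactor-db at main[4]=dev[3] → fix-auth at main[5]=dev[6] → bump-deps at main[7]=dev[8] → refactor-db at main[8]=dev[11] → refactor-db at main[11]=dev[13] → refactor-db at main[13]=dev[14]; all 7 commits appear in both, in order, and the DP table's final entry dp[15][14] is also 7, so no common subsequence is longer.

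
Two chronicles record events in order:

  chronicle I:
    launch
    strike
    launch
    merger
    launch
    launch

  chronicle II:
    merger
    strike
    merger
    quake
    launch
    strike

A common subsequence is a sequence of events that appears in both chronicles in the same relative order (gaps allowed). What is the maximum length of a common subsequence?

3

Pick strike [2,2], merger [4,3], launch [5,5]; all 3 events appear in both, in order. The LCS DP gives dp[6][6] = 3, so this is optimal.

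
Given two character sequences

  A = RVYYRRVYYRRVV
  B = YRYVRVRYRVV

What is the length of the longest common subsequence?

8

One common subsequence of length 8: R at A[1]=B[2], V at A[2]=B[4], R at A[5]=B[5], R at A[6]=B[7], Y at A[9]=B[8], R at A[11]=B[9], V at A[12]=B[10], V at A[13]=B[11]. The LCS DP gives dp[13][11] = 8, so this is optimal.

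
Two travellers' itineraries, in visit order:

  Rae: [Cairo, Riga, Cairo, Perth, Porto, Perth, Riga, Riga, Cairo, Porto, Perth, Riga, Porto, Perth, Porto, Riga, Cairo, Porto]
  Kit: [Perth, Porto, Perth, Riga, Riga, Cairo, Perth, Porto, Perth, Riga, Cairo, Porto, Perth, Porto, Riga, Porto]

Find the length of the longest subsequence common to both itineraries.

Match Perth [4,1], then Porto [5,2], then Perth [6,3], then Riga [7,4], then Riga [8,5], then Cairo [9,6], then Porto [10,8], then Perth [11,9], then Riga [12,10], then Porto [13,12], then Perth [14,13], then Porto [15,14], then Riga [16,15], then Porto [18,16] — 14 stops in the same relative order in both. Since dp[18][16] = 14, nothing longer is possible.

14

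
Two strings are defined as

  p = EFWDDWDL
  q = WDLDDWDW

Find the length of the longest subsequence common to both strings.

Let dp[i][j] be the LCS length of the first i characters of p and the first j characters of q. dp[i][j] = dp[i-1][j-1]+1 when the i-th and j-th characters match, else max(dp[i-1][j], dp[i][j-1]).
    ·  W  D  L  D  D  W  D  W
 ·  0  0  0  0  0  0  0  0  0
 E  0  0  0  0  0  0  0  0  0
 F  0  0  0  0  0  0  0  0  0
 W  0  1  1  1  1  1  1  1  1
 D  0  1  2  2  2  2  2  2  2
 D  0  1  2  2  3  3  3  3  3
 W  0  1  2  2  3  3  4  4  4
 D  0  1  2  2  3  4  4  5  5
 L  0  1  2  3  3  4  4  5  5
dp[8][8] = 5. One LCS (by backtracking along matches): WDDWD.

5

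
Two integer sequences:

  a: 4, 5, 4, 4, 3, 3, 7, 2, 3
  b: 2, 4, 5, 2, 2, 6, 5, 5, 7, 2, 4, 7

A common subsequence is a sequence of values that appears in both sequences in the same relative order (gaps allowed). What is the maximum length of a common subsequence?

4

Let dp[i][j] be the LCS length of the first i values of a and the first j values of b. dp[i][j] = dp[i-1][j-1]+1 when the i-th and j-th values match, else max(dp[i-1][j], dp[i][j-1]).
    ·  2  4  5  2  2  6  5  5  7  2  4  7
 ·  0  0  0  0  0  0  0  0  0  0  0  0  0
 4  0  0  1  1  1  1  1  1  1  1  1  1  1
 5  0  0  1  2  2  2  2  2  2  2  2  2  2
 4  0  0  1  2  2  2  2  2  2  2  2  3  3
 4  0  0  1  2  2  2  2  2  2  2  2  3  3
 3  0  0  1  2  2  2  2  2  2  2  2  3  3
 3  0  0  1  2  2  2  2  2  2  2  2  3  3
 7  0  0  1  2  2  2  2  2  2  3  3  3  4
 2  0  1  1  2  3  3  3  3  3  3  4  4  4
 3  0  1  1  2  3  3  3  3  3  3  4  4  4
dp[9][12] = 4. One LCS (by backtracking along matches): 4, 5, 4, 7.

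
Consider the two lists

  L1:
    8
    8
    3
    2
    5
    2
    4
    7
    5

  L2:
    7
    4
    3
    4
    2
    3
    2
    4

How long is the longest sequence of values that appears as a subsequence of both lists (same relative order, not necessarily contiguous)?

4

Pick 3 [3,3], then 2 [4,5], then 2 [6,7], then 4 [7,8]; all 4 values appear in both, in order. The LCS DP gives dp[9][8] = 4, so this is optimal.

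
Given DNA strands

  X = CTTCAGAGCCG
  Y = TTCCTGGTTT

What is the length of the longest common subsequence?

Let dp[i][j] be the LCS length of the first i bases of X and the first j bases of Y. dp[i][j] = dp[i-1][j-1]+1 when the i-th and j-th bases match, else max(dp[i-1][j], dp[i][j-1]).
    ·  T  T  C  C  T  G  G  T  T  T
 ·  0  0  0  0  0  0  0  0  0  0  0
 C  0  0  0  1  1  1  1  1  1  1  1
 T  0  1  1  1  1  2  2  2  2  2  2
 T  0  1  2  2  2  2  2  2  3  3  3
 C  0  1  2  3  3  3  3  3  3  3  3
 A  0  1  2  3  3  3  3  3  3  3  3
 G  0  1  2  3  3  3  4  4  4  4  4
 A  0  1  2  3  3  3  4  4  4  4  4
 G  0  1  2  3  3  3  4  5  5  5  5
 C  0  1  2  3  4  4  4  5  5  5  5
 C  0  1  2  3  4  4  4  5  5  5  5
 G  0  1  2  3  4  4  5  5  5  5  5
dp[11][10] = 5. One LCS (by backtracking along matches): TTCGG.

5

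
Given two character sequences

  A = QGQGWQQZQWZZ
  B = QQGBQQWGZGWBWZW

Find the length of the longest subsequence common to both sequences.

Match Q (A #1, B #1) → Q (A #3, B #2) → G (A #4, B #3) → Q (A #6, B #5) → Q (A #7, B #6) → Z (A #8, B #9) → W (A #10, B #13) → Z (A #11, B #14) — 8 characters in the same relative order in both. dp[12][15] = 8 confirms this is the maximum.

8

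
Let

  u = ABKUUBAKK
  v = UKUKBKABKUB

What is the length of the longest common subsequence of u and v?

Let dp[i][j] be the LCS length of the first i characters of u and the first j characters of v. dp[i][j] = dp[i-1][j-1]+1 when the i-th and j-th characters match, else max(dp[i-1][j], dp[i][j-1]).
    ·  U  K  U  K  B  K  A  B  K  U  B
 ·  0  0  0  0  0  0  0  0  0  0  0  0
 A  0  0  0  0  0  0  0  1  1  1  1  1
 B  0  0  0  0  0  1  1  1  2  2  2  2
 K  0  0  1  1  1  1  2  2  2  3  3  3
 U  0  1  1  2  2  2  2  2  2  3  4  4
 U  0  1  1  2  2  2  2  2  2  3  4  4
 B  0  1  1  2  2  3  3  3  3  3  4  5
 A  0  1  1  2  2  3  3  4  4  4  4  5
 K  0  1  2  2  3  3  4  4  4  5  5  5
 K  0  1  2  2  3  3  4  4  4  5  5  5
dp[9][11] = 5. One LCS (by backtracking along matches): ABKUB.

5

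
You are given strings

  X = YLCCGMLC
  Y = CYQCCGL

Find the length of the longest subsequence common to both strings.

5

Pick Y at X[1]=Y[2], then C at X[3]=Y[4], then C at X[4]=Y[5], then G at X[5]=Y[6], then L at X[7]=Y[7]; all 5 characters appear in both, in order. dp[8][7] = 5 confirms this is the maximum.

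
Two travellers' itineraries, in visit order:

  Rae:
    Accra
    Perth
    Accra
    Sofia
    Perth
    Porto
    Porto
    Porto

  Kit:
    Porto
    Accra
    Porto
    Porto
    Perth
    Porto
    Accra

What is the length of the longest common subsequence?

4

One common subsequence of length 4: Accra (Rae #3, Kit #2), then Porto (Rae #6, Kit #3), then Porto (Rae #7, Kit #4), then Porto (Rae #8, Kit #6). dp[8][7] = 4 confirms this is the maximum.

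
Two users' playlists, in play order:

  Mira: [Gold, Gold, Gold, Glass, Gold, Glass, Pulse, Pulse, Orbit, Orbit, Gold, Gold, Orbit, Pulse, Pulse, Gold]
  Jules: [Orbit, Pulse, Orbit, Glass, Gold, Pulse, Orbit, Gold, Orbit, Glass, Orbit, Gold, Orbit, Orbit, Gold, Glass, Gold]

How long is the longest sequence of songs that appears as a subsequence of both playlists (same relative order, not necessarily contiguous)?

Taking Gold (Mira #1, Jules #5), Gold (Mira #2, Jules #8), Glass (Mira #4, Jules #10), Gold (Mira #5, Jules #12), Orbit (Mira #9, Jules #13), Orbit (Mira #10, Jules #14), Gold (Mira #11, Jules #15), Gold (Mira #16, Jules #17) gives a common subsequence of length 8. The LCS DP gives dp[16][17] = 8, so this is optimal.

8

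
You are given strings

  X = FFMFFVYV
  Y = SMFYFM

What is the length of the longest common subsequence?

3

Let dp[i][j] be the LCS length of the first i characters of X and the first j characters of Y. dp[i][j] = dp[i-1][j-1]+1 when the i-th and j-th characters match, else max(dp[i-1][j], dp[i][j-1]).
    ·  S  M  F  Y  F  M
 ·  0  0  0  0  0  0  0
 F  0  0  0  1  1  1  1
 F  0  0  0  1  1  2  2
 M  0  0  1  1  1  2  3
 F  0  0  1  2  2  2  3
 F  0  0  1  2  2  3  3
 V  0  0  1  2  2  3  3
 Y  0  0  1  2  3  3  3
 V  0  0  1  2  3  3  3
dp[8][6] = 3. One LCS (by backtracking along matches): FFM.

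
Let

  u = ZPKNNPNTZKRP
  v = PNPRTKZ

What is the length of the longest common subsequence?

Taking P at u[2]=v[1], N at u[5]=v[2], P at u[6]=v[3], T at u[8]=v[5], Z at u[9]=v[7] gives a common subsequence of length 5, and the DP table's final entry dp[12][7] is also 5, so no common subsequence is longer.

5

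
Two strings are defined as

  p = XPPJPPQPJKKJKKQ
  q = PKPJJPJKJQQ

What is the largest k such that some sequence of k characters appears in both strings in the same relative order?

One common subsequence of length 8: P [2,1], P [3,3], J [4,5], P [8,6], J [9,7], K [11,8], J [12,9], Q [15,11]. dp[15][11] = 8 confirms this is the maximum.

8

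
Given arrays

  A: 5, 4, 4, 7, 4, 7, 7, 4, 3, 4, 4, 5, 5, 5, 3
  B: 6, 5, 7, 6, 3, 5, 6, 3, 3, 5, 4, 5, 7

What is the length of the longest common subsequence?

6

Taking 5 at A[1]=B[2], 7 at A[4]=B[3], 3 at A[9]=B[5], 5 at A[12]=B[6], 5 at A[13]=B[10], 5 at A[14]=B[12] gives a common subsequence of length 6. The LCS DP gives dp[15][13] = 6, so this is optimal.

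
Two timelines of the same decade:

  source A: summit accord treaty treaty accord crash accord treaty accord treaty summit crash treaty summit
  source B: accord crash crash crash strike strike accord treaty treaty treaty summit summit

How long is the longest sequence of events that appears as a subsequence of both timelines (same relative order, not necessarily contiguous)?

7

Taking accord at source A[2]=source B[1]; then crash at source A[6]=source B[4]; then accord at source A[7]=source B[7]; then treaty at source A[8]=source B[9]; then treaty at source A[10]=source B[10]; then summit at source A[11]=source B[11]; then summit at source A[14]=source B[12] gives a common subsequence of length 7. dp[14][12] = 7 confirms this is the maximum.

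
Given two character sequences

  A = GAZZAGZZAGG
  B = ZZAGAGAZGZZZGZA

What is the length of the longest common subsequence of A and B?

7

Taking G at A[1]=B[6] → A at A[2]=B[7] → Z at A[3]=B[11] → Z at A[4]=B[12] → G at A[6]=B[13] → Z at A[8]=B[14] → A at A[9]=B[15] gives a common subsequence of length 7. dp[11][15] = 7 confirms this is the maximum.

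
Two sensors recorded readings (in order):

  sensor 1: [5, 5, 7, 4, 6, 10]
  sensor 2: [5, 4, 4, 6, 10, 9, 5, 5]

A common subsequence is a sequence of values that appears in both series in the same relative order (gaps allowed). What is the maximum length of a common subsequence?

One common subsequence of length 4: 5 [1,1], then 4 [4,3], then 6 [5,4], then 10 [6,5]. The LCS DP gives dp[6][8] = 4, so this is optimal.

4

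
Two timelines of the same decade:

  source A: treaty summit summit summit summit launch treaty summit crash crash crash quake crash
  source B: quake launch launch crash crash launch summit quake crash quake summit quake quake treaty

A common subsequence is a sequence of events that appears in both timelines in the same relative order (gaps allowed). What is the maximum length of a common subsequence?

5

Taking launch at source A[6]=source B[3] → crash at source A[9]=source B[4] → crash at source A[10]=source B[5] → crash at source A[11]=source B[9] → quake at source A[12]=source B[13] gives a common subsequence of length 5. The LCS DP gives dp[13][14] = 5, so this is optimal.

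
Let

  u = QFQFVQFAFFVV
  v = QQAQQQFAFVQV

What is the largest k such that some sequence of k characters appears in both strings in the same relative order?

8

One common subsequence of length 8: Q at u[1]=v[4], then Q at u[3]=v[5], then Q at u[6]=v[6], then F at u[7]=v[7], then A at u[8]=v[8], then F at u[10]=v[9], then V at u[11]=v[10], then V at u[12]=v[12]. The LCS DP gives dp[12][12] = 8, so this is optimal.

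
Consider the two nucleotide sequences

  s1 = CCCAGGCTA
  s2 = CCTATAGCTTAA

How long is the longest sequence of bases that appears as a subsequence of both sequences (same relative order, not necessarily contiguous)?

7

Let dp[i][j] be the LCS length of the first i bases of s1 and the first j bases of s2. dp[i][j] = dp[i-1][j-1]+1 when the i-th and j-th bases match, else max(dp[i-1][j], dp[i][j-1]).
    ·  C  C  T  A  T  A  G  C  T  T  A  A
 ·  0  0  0  0  0  0  0  0  0  0  0  0  0
 C  0  1  1  1  1  1  1  1  1  1  1  1  1
 C  0  1  2  2  2  2  2  2  2  2  2  2  2
 C  0  1  2  2  2  2  2  2  3  3  3  3  3
 A  0  1  2  2  3  3  3  3  3  3  3  4  4
 G  0  1  2  2  3  3  3  4  4  4  4  4  4
 G  0  1  2  2  3  3  3  4  4  4  4  4  4
 C  0  1  2  2  3  3  3  4  5  5  5  5  5
 T  0  1  2  3  3  4  4  4  5  6  6  6  6
 A  0  1  2  3  4  4  5  5  5  6  6  7  7
dp[9][12] = 7. One LCS (by backtracking along matches): CCAGCTA.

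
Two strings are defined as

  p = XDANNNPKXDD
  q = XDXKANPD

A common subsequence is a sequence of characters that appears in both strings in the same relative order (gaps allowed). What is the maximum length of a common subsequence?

One common subsequence of length 6: X at p[1]=q[1]; then D at p[2]=q[2]; then A at p[3]=q[5]; then N at p[6]=q[6]; then P at p[7]=q[7]; then D at p[11]=q[8], and the DP table's final entry dp[11][8] is also 6, so no common subsequence is longer.

6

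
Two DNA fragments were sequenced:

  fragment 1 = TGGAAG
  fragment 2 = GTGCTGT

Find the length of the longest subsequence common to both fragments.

Let dp[i][j] be the LCS length of the first i bases of fragment 1 and the first j bases of fragment 2. dp[i][j] = dp[i-1][j-1]+1 when the i-th and j-th bases match, else max(dp[i-1][j], dp[i][j-1]).
    ·  G  T  G  C  T  G  T
 ·  0  0  0  0  0  0  0  0
 T  0  0  1  1  1  1  1  1
 G  0  1  1  2  2  2  2  2
 G  0  1  1  2  2  2  3  3
 A  0  1  1  2  2  2  3  3
 A  0  1  1  2  2  2  3  3
 G  0  1  1  2  2  2  3  3
dp[6][7] = 3. One LCS (by backtracking along matches): TGG.

3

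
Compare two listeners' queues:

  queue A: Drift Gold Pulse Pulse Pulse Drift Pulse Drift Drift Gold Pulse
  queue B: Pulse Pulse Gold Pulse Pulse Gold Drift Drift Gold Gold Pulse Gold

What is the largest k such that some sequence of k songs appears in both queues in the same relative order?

8

One common subsequence of length 8: Pulse (queue A #3, queue B #1), Pulse (queue A #4, queue B #2), Pulse (queue A #5, queue B #4), Pulse (queue A #7, queue B #5), Drift (queue A #8, queue B #7), Drift (queue A #9, queue B #8), Gold (queue A #10, queue B #10), Pulse (queue A #11, queue B #11). The LCS DP gives dp[11][12] = 8, so this is optimal.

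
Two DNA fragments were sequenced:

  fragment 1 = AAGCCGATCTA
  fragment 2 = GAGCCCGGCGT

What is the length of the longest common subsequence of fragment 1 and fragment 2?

7

Let dp[i][j] be the LCS length of the first i bases of fragment 1 and the first j bases of fragment 2. dp[i][j] = dp[i-1][j-1]+1 when the i-th and j-th bases match, else max(dp[i-1][j], dp[i][j-1]).
    ·  G  A  G  C  C  C  G  G  C  G  T
 ·  0  0  0  0  0  0  0  0  0  0  0  0
 A  0  0  1  1  1  1  1  1  1  1  1  1
 A  0  0  1  1  1  1  1  1  1  1  1  1
 G  0  1  1  2  2  2  2  2  2  2  2  2
 C  0  1  1  2  3  3  3  3  3  3  3  3
 C  0  1  1  2  3  4  4  4  4  4  4  4
 G  0  1  1  2  3  4  4  5  5  5  5  5
 A  0  1  2  2  3  4  4  5  5  5  5  5
 T  0  1  2  2  3  4  4  5  5  5  5  6
 C  0  1  2  2  3  4  5  5  5  6  6  6
 T  0  1  2  2  3  4  5  5  5  6  6  7
 A  0  1  2  2  3  4  5  5  5  6  6  7
dp[11][11] = 7. One LCS (by backtracking along matches): AGCCGCT.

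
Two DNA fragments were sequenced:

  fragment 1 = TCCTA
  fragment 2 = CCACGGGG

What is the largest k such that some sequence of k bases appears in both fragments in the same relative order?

Match C (fragment 1 #2, fragment 2 #1) → C (fragment 1 #3, fragment 2 #2) → A (fragment 1 #5, fragment 2 #3) — 3 bases in the same relative order in both, and the DP table's final entry dp[5][8] is also 3, so no common subsequence is longer.

3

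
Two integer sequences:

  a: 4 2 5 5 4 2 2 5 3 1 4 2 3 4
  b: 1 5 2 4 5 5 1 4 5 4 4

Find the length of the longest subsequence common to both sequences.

Match 4 [1,4]; then 5 [3,5]; then 5 [4,6]; then 4 [5,8]; then 5 [8,9]; then 4 [11,10]; then 4 [14,11] — 7 values in the same relative order in both. Since dp[14][11] = 7, nothing longer is possible.

7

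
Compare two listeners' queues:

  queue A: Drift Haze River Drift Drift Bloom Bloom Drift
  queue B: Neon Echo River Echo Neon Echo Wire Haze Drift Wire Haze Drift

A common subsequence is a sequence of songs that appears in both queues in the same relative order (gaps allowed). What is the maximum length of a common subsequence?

3

Match Drift [1,9], then Haze [2,11], then Drift [8,12] — 3 songs in the same relative order in both. dp[8][12] = 3 confirms this is the maximum.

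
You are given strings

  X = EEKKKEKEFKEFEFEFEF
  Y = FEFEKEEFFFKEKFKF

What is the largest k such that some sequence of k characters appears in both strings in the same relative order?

11

Pick E at X[1]=Y[2]; then E at X[2]=Y[4]; then K at X[5]=Y[5]; then E at X[6]=Y[6]; then E at X[8]=Y[7]; then F at X[9]=Y[8]; then F at X[12]=Y[9]; then F at X[14]=Y[10]; then E at X[15]=Y[12]; then F at X[16]=Y[14]; then F at X[18]=Y[16]; all 11 characters appear in both, in order. dp[18][16] = 11 confirms this is the maximum.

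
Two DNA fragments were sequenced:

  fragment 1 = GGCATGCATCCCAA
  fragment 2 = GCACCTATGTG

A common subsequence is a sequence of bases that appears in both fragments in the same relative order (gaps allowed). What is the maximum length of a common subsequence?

6

Pick G [1,1], C [3,5], A [4,7], T [5,8], G [6,9], T [9,10]; all 6 bases appear in both, in order. Since dp[14][11] = 6, nothing longer is possible.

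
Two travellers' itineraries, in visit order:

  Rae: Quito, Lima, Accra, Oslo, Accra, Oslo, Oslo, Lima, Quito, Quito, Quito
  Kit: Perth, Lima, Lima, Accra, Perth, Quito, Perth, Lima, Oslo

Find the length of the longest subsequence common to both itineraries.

3

Pick Quito at Rae[1]=Kit[6] → Lima at Rae[2]=Kit[8] → Oslo at Rae[7]=Kit[9]; all 3 stops appear in both, in order. Since dp[11][9] = 3, nothing longer is possible.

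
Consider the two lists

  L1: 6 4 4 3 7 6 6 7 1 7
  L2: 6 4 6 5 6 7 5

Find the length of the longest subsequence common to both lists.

5

Pick 6 at L1[1]=L2[1] → 4 at L1[3]=L2[2] → 6 at L1[6]=L2[3] → 6 at L1[7]=L2[5] → 7 at L1[8]=L2[6]; all 5 values appear in both, in order. dp[10][7] = 5 confirms this is the maximum.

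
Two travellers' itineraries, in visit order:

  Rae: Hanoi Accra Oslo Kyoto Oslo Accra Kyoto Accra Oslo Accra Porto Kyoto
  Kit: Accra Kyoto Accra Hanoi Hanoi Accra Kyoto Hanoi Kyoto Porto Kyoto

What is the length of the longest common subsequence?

6

Taking Hanoi [1,5], Accra [2,6], Kyoto [4,7], Kyoto [7,9], Porto [11,10], Kyoto [12,11] gives a common subsequence of length 6. Since dp[12][11] = 6, nothing longer is possible.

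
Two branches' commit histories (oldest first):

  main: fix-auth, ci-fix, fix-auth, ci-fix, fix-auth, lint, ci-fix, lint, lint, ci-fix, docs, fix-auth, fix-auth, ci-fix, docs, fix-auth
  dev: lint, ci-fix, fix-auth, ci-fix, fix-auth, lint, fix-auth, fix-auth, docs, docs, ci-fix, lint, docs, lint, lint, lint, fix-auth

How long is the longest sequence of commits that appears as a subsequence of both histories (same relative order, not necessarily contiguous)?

One common subsequence of length 10: ci-fix (main #2, dev #2); then fix-auth (main #3, dev #3); then ci-fix (main #4, dev #4); then fix-auth (main #5, dev #5); then lint (main #9, dev #6); then fix-auth (main #12, dev #7); then fix-auth (main #13, dev #8); then ci-fix (main #14, dev #11); then docs (main #15, dev #13); then fix-auth (main #16, dev #17). Since dp[16][17] = 10, nothing longer is possible.

10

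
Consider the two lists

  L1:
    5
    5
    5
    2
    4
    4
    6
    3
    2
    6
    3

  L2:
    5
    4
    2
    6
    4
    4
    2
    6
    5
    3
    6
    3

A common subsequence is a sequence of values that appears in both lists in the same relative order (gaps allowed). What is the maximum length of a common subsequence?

Match 5 (L1 #1, L2 #1) → 2 (L1 #4, L2 #3) → 4 (L1 #5, L2 #5) → 4 (L1 #6, L2 #6) → 6 (L1 #7, L2 #8) → 3 (L1 #8, L2 #10) → 6 (L1 #10, L2 #11) → 3 (L1 #11, L2 #12) — 8 values in the same relative order in both. The LCS DP gives dp[11][12] = 8, so this is optimal.

8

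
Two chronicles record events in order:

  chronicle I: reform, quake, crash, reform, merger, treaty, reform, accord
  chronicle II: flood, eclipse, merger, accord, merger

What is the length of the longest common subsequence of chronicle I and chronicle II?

2

One common subsequence of length 2: merger at chronicle I[5]=chronicle II[3], accord at chronicle I[8]=chronicle II[4], and the DP table's final entry dp[8][5] is also 2, so no common subsequence is longer.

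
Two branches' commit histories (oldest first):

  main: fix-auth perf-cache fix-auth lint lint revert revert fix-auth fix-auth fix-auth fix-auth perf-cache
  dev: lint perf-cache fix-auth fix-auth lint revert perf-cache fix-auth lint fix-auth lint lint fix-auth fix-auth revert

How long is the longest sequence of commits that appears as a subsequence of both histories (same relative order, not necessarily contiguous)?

Taking fix-auth [1,3]; then fix-auth [3,4]; then lint [5,5]; then revert [6,6]; then fix-auth [8,8]; then fix-auth [9,10]; then fix-auth [10,13]; then fix-auth [11,14] gives a common subsequence of length 8. dp[12][15] = 8 confirms this is the maximum.

8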